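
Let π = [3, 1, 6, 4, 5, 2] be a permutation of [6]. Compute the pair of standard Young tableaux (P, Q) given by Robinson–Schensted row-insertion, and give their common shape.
P = [1, 2, 5] / [3, 4] / [6];  Q = [1, 3, 5] / [2, 4] / [6];  common shape = (3, 2, 1)

Row-insert the values π_1, π_2, … into P one at a time, bumping the leftmost entry strictly greater than the inserted value down to the next row. The recording tableau Q records, in position (i, j), the step at which that cell was added to P.
  Insert 3 (step 1): P = [3];  Q = [1]
  Insert 1 (step 2): P = [1] / [3];  Q = [1] / [2]
  Insert 6 (step 3): P = [1, 6] / [3];  Q = [1, 3] / [2]
  Insert 4 (step 4): P = [1, 4] / [3, 6];  Q = [1, 3] / [2, 4]
  Insert 5 (step 5): P = [1, 4, 5] / [3, 6];  Q = [1, 3, 5] / [2, 4]
  Insert 2 (step 6): P = [1, 2, 5] / [3, 4] / [6];  Q = [1, 3, 5] / [2, 4] / [6]
Final shape: (3, 2, 1).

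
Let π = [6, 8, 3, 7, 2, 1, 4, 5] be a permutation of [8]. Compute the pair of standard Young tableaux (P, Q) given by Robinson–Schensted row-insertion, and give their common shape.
P = [1, 4, 5] / [2, 7] / [3, 8] / [6];  Q = [1, 2, 8] / [3, 4] / [5, 7] / [6];  common shape = (3, 2, 2, 1)

Row-insert the values π_1, π_2, … into P one at a time, bumping the leftmost entry strictly greater than the inserted value down to the next row. The recording tableau Q records, in position (i, j), the step at which that cell was added to P.
  Insert 6 (step 1): P = [6];  Q = [1]
  Insert 8 (step 2): P = [6, 8];  Q = [1, 2]
  Insert 3 (step 3): P = [3, 8] / [6];  Q = [1, 2] / [3]
  Insert 7 (step 4): P = [3, 7] / [6, 8];  Q = [1, 2] / [3, 4]
  Insert 2 (step 5): P = [2, 7] / [3, 8] / [6];  Q = [1, 2] / [3, 4] / [5]
  Insert 1 (step 6): P = [1, 7] / [2, 8] / [3] / [6];  Q = [1, 2] / [3, 4] / [5] / [6]
  Insert 4 (step 7): P = [1, 4] / [2, 7] / [3, 8] / [6];  Q = [1, 2] / [3, 4] / [5, 7] / [6]
  Insert 5 (step 8): P = [1, 4, 5] / [2, 7] / [3, 8] / [6];  Q = [1, 2, 8] / [3, 4] / [5, 7] / [6]
Final shape: (3, 2, 2, 1).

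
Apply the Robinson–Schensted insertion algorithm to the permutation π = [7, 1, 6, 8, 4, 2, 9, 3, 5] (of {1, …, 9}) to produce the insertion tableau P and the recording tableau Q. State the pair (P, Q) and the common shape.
P = [1, 2, 3, 5] / [4, 8, 9] / [6] / [7];  Q = [1, 3, 4, 7] / [2, 8, 9] / [5] / [6];  common shape = (4, 3, 1, 1)

Row-insert the values π_1, π_2, … into P one at a time, bumping the leftmost entry strictly greater than the inserted value down to the next row. The recording tableau Q records, in position (i, j), the step at which that cell was added to P.
  Insert 7 (step 1): P = [7];  Q = [1]
  Insert 1 (step 2): P = [1] / [7];  Q = [1] / [2]
  Insert 6 (step 3): P = [1, 6] / [7];  Q = [1, 3] / [2]
  Insert 8 (step 4): P = [1, 6, 8] / [7];  Q = [1, 3, 4] / [2]
  Insert 4 (step 5): P = [1, 4, 8] / [6] / [7];  Q = [1, 3, 4] / [2] / [5]
  Insert 2 (step 6): P = [1, 2, 8] / [4] / [6] / [7];  Q = [1, 3, 4] / [2] / [5] / [6]
  Insert 9 (step 7): P = [1, 2, 8, 9] / [4] / [6] / [7];  Q = [1, 3, 4, 7] / [2] / [5] / [6]
  Insert 3 (step 8): P = [1, 2, 3, 9] / [4, 8] / [6] / [7];  Q = [1, 3, 4, 7] / [2, 8] / [5] / [6]
  Insert 5 (step 9): P = [1, 2, 3, 5] / [4, 8, 9] / [6] / [7];  Q = [1, 3, 4, 7] / [2, 8, 9] / [5] / [6]
Final shape: (4, 3, 1, 1).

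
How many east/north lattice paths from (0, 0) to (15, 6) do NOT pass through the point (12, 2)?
Number of paths = 51079

Total paths from (0, 0) to (15, 6): C(21, 15) = 54264. Paths through (12, 2): (paths (0, 0) → (12, 2)) × (paths (12, 2) → (15, 6)) = C(14, 12) · C(7, 3) = 91 · 35 = 3185. Avoidance count = 54264 − 3185 = 51079.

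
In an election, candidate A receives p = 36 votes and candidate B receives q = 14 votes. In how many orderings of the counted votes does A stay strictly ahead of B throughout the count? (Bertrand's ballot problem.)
Strict-lead orderings = 412652088772

Total orderings of the 50 votes with 36 for A: C(50, 36) = 937845656300. By the Bertrand ballot formula (Cycle Lemma / reflection principle), the number of orderings in which A is strictly ahead of B throughout is (p − q)/(p + q) · C(p + q, p) = (36 − 14)/(36 + 14) · 937845656300 = 412652088772.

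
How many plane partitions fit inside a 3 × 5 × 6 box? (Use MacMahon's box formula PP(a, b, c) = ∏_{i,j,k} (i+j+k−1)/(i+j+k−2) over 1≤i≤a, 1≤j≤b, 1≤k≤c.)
PP(3, 5, 6) = 3737448

Evaluate the triple product over i = 1..3, j = 1..5, k = 1..6. The factors are (2/1) · (3/2) · (4/3) · (5/4) · (6/5) · (7/6) · (3/2) · (4/3) · … (90 factors total). The numerators and denominators telescope so the product is an integer; carrying out the multiplication exactly gives PP(3, 5, 6) = 3737448.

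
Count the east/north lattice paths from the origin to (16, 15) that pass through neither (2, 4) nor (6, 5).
Number of paths = 162178623

Inclusion–exclusion. Total paths: C(31, 16) = 300540195. Through P₁: C(6, 2)·C(25, 14) = 66861000. Through P₂: C(11, 6)·C(20, 10) = 85357272. Since P₁ is strictly southwest of P₂, a monotone path through both must visit P₁ then P₂; paths through both = C(6, 2)·C(5, 4)·C(20, 10) = 13856700. Avoid both = 300540195 − 66861000 − 85357272 + 13856700 = 162178623.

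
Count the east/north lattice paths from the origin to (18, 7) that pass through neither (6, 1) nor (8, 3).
Number of paths = 227629

Inclusion–exclusion. Total paths: C(25, 18) = 480700. Through P₁: C(7, 6)·C(18, 12) = 129948. Through P₂: C(11, 8)·C(14, 10) = 165165. Since P₁ is strictly southwest of P₂, a monotone path through both must visit P₁ then P₂; paths through both = C(7, 6)·C(4, 2)·C(14, 10) = 42042. Avoid both = 480700 − 129948 − 165165 + 42042 = 227629.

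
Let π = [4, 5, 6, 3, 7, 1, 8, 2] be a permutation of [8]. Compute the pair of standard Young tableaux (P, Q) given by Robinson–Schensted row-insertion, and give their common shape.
P = [1, 2, 6, 7, 8] / [3, 5] / [4];  Q = [1, 2, 3, 5, 7] / [4, 8] / [6];  common shape = (5, 2, 1)

Row-insert the values π_1, π_2, … into P one at a time, bumping the leftmost entry strictly greater than the inserted value down to the next row. The recording tableau Q records, in position (i, j), the step at which that cell was added to P.
  Insert 4 (step 1): P = [4];  Q = [1]
  Insert 5 (step 2): P = [4, 5];  Q = [1, 2]
  Insert 6 (step 3): P = [4, 5, 6];  Q = [1, 2, 3]
  Insert 3 (step 4): P = [3, 5, 6] / [4];  Q = [1, 2, 3] / [4]
  Insert 7 (step 5): P = [3, 5, 6, 7] / [4];  Q = [1, 2, 3, 5] / [4]
  Insert 1 (step 6): P = [1, 5, 6, 7] / [3] / [4];  Q = [1, 2, 3, 5] / [4] / [6]
  Insert 8 (step 7): P = [1, 5, 6, 7, 8] / [3] / [4];  Q = [1, 2, 3, 5, 7] / [4] / [6]
  Insert 2 (step 8): P = [1, 2, 6, 7, 8] / [3, 5] / [4];  Q = [1, 2, 3, 5, 7] / [4, 8] / [6]
Final shape: (5, 2, 1).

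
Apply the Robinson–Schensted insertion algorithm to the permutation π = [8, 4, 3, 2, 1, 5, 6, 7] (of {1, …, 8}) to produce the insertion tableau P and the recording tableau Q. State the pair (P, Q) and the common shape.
P = [1, 5, 6, 7] / [2] / [3] / [4] / [8];  Q = [1, 6, 7, 8] / [2] / [3] / [4] / [5];  common shape = (4, 1, 1, 1, 1)

Row-insert the values π_1, π_2, … into P one at a time, bumping the leftmost entry strictly greater than the inserted value down to the next row. The recording tableau Q records, in position (i, j), the step at which that cell was added to P.
  Insert 8 (step 1): P = [8];  Q = [1]
  Insert 4 (step 2): P = [4] / [8];  Q = [1] / [2]
  Insert 3 (step 3): P = [3] / [4] / [8];  Q = [1] / [2] / [3]
  Insert 2 (step 4): P = [2] / [3] / [4] / [8];  Q = [1] / [2] / [3] / [4]
  Insert 1 (step 5): P = [1] / [2] / [3] / [4] / [8];  Q = [1] / [2] / [3] / [4] / [5]
  Insert 5 (step 6): P = [1, 5] / [2] / [3] / [4] / [8];  Q = [1, 6] / [2] / [3] / [4] / [5]
  Insert 6 (step 7): P = [1, 5, 6] / [2] / [3] / [4] / [8];  Q = [1, 6, 7] / [2] / [3] / [4] / [5]
  Insert 7 (step 8): P = [1, 5, 6, 7] / [2] / [3] / [4] / [8];  Q = [1, 6, 7, 8] / [2] / [3] / [4] / [5]
Final shape: (4, 1, 1, 1, 1).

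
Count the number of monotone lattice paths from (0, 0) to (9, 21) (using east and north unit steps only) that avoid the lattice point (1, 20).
Number of paths = 14306961

Total paths from (0, 0) to (9, 21): C(30, 9) = 14307150. Paths through (1, 20): (paths (0, 0) → (1, 20)) × (paths (1, 20) → (9, 21)) = C(21, 1) · C(9, 8) = 21 · 9 = 189. Avoidance count = 14307150 − 189 = 14306961.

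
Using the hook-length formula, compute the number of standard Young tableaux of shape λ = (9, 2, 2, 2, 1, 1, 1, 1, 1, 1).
# SYT of shape (9, 2, 2, 2, 1, 1, 1, 1, 1, 1) = 16460080

Hook-length formula: f^λ = n! / Π hook(c), product over all cells c of the Young diagram. For λ = (9, 2, 2, 2, 1, 1, 1, 1, 1, 1), n = 21 boxes. Hook lengths by row (left-to-right, top-to-bottom): [18, 11, 7, 6, 5, 4, 3, 2, 1]; [10, 3]; [9, 2]; [8, 1]; [6]; [5]; [4]; [3]; [2]; [1]. Product of hooks = 3103930368000. So f^λ = 21! / 3103930368000 = 51090942171709440000 / 3103930368000 = 16460080.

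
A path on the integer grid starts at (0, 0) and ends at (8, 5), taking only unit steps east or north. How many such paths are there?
Number of paths = 1287

A monotone lattice path from (0, 0) to (8, 5) consists of 8 east steps and 5 north steps in some order, so it is determined by which 8 of the 13 steps are east. The count is C(13, 8) = 1287.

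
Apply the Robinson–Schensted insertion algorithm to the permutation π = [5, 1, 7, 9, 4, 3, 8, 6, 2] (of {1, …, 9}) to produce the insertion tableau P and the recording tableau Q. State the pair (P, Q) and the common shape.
P = [1, 2, 6] / [3, 7, 8] / [4, 9] / [5];  Q = [1, 3, 4] / [2, 5, 7] / [6, 8] / [9];  common shape = (3, 3, 2, 1)

Row-insert the values π_1, π_2, … into P one at a time, bumping the leftmost entry strictly greater than the inserted value down to the next row. The recording tableau Q records, in position (i, j), the step at which that cell was added to P.
  Insert 5 (step 1): P = [5];  Q = [1]
  Insert 1 (step 2): P = [1] / [5];  Q = [1] / [2]
  Insert 7 (step 3): P = [1, 7] / [5];  Q = [1, 3] / [2]
  Insert 9 (step 4): P = [1, 7, 9] / [5];  Q = [1, 3, 4] / [2]
  Insert 4 (step 5): P = [1, 4, 9] / [5, 7];  Q = [1, 3, 4] / [2, 5]
  Insert 3 (step 6): P = [1, 3, 9] / [4, 7] / [5];  Q = [1, 3, 4] / [2, 5] / [6]
  Insert 8 (step 7): P = [1, 3, 8] / [4, 7, 9] / [5];  Q = [1, 3, 4] / [2, 5, 7] / [6]
  Insert 6 (step 8): P = [1, 3, 6] / [4, 7, 8] / [5, 9];  Q = [1, 3, 4] / [2, 5, 7] / [6, 8]
  Insert 2 (step 9): P = [1, 2, 6] / [3, 7, 8] / [4, 9] / [5];  Q = [1, 3, 4] / [2, 5, 7] / [6, 8] / [9]
Final shape: (3, 3, 2, 1).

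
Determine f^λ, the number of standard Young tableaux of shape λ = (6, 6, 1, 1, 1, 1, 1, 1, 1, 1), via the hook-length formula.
# SYT of shape (6, 6, 1, 1, 1, 1, 1, 1, 1, 1) = 3325608

Hook-length formula: f^λ = n! / Π hook(c), product over all cells c of the Young diagram. For λ = (6, 6, 1, 1, 1, 1, 1, 1, 1, 1), n = 20 boxes. Hook lengths by row (left-to-right, top-to-bottom): [15, 6, 5, 4, 3, 2]; [14, 5, 4, 3, 2, 1]; [8]; [7]; [6]; [5]; [4]; [3]; [2]; [1]. Product of hooks = 731566080000. So f^λ = 20! / 731566080000 = 2432902008176640000 / 731566080000 = 3325608.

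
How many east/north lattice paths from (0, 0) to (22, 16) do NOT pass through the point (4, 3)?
Number of paths = 15021116805

Total paths from (0, 0) to (22, 16): C(38, 22) = 22239974430. Paths through (4, 3): (paths (0, 0) → (4, 3)) × (paths (4, 3) → (22, 16)) = C(7, 4) · C(31, 18) = 35 · 206253075 = 7218857625. Avoidance count = 22239974430 − 7218857625 = 15021116805.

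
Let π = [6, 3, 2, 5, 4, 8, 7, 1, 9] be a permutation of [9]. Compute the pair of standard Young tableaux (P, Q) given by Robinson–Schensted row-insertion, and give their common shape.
P = [1, 4, 7, 9] / [2, 5, 8] / [3] / [6];  Q = [1, 4, 6, 9] / [2, 5, 7] / [3] / [8];  common shape = (4, 3, 1, 1)

Row-insert the values π_1, π_2, … into P one at a time, bumping the leftmost entry strictly greater than the inserted value down to the next row. The recording tableau Q records, in position (i, j), the step at which that cell was added to P.
  Insert 6 (step 1): P = [6];  Q = [1]
  Insert 3 (step 2): P = [3] / [6];  Q = [1] / [2]
  Insert 2 (step 3): P = [2] / [3] / [6];  Q = [1] / [2] / [3]
  Insert 5 (step 4): P = [2, 5] / [3] / [6];  Q = [1, 4] / [2] / [3]
  Insert 4 (step 5): P = [2, 4] / [3, 5] / [6];  Q = [1, 4] / [2, 5] / [3]
  Insert 8 (step 6): P = [2, 4, 8] / [3, 5] / [6];  Q = [1, 4, 6] / [2, 5] / [3]
  Insert 7 (step 7): P = [2, 4, 7] / [3, 5, 8] / [6];  Q = [1, 4, 6] / [2, 5, 7] / [3]
  Insert 1 (step 8): P = [1, 4, 7] / [2, 5, 8] / [3] / [6];  Q = [1, 4, 6] / [2, 5, 7] / [3] / [8]
  Insert 9 (step 9): P = [1, 4, 7, 9] / [2, 5, 8] / [3] / [6];  Q = [1, 4, 6, 9] / [2, 5, 7] / [3] / [8]
Final shape: (4, 3, 1, 1).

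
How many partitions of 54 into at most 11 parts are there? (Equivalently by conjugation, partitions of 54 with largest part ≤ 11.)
p(54, parts ≤ 11) = 131970

Use the recurrence p(n, m) = p(n, m−1) + p(n−m, m): either the largest part is < m (count p(n, m−1)) or the largest part is exactly m (remove one copy of m, count p(n−m, m)). With p(0, ·) = 1 this gives p(54, parts ≤ 11) = 131970. (By conjugating Young diagrams, this also counts partitions of 54 into at most 11 parts.)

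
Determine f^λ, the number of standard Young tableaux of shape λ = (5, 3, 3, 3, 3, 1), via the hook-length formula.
# SYT of shape (5, 3, 3, 3, 3, 1) = 2362932

Hook-length formula: f^λ = n! / Π hook(c), product over all cells c of the Young diagram. For λ = (5, 3, 3, 3, 3, 1), n = 18 boxes. Hook lengths by row (left-to-right, top-to-bottom): [10, 8, 7, 2, 1]; [7, 5, 4]; [6, 4, 3]; [5, 3, 2]; [4, 2, 1]; [1]. Product of hooks = 2709504000. So f^λ = 18! / 2709504000 = 6402373705728000 / 2709504000 = 2362932.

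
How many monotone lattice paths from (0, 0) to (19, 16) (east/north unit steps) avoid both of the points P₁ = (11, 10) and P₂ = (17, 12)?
Number of paths = 2370424497

Inclusion–exclusion. Total paths: C(35, 19) = 4059928950. Through P₁: C(21, 11)·C(14, 8) = 1059206148. Through P₂: C(29, 17)·C(6, 2) = 778439025. Since P₁ is strictly southwest of P₂, a monotone path through both must visit P₁ then P₂; paths through both = C(21, 11)·C(8, 6)·C(6, 2) = 148140720. Avoid both = 4059928950 − 1059206148 − 778439025 + 148140720 = 2370424497.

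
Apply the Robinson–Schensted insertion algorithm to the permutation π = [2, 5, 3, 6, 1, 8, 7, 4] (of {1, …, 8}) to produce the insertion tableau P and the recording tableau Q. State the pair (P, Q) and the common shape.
P = [1, 3, 4, 7] / [2, 6] / [5, 8];  Q = [1, 2, 4, 6] / [3, 7] / [5, 8];  common shape = (4, 2, 2)

Row-insert the values π_1, π_2, … into P one at a time, bumping the leftmost entry strictly greater than the inserted value down to the next row. The recording tableau Q records, in position (i, j), the step at which that cell was added to P.
  Insert 2 (step 1): P = [2];  Q = [1]
  Insert 5 (step 2): P = [2, 5];  Q = [1, 2]
  Insert 3 (step 3): P = [2, 3] / [5];  Q = [1, 2] / [3]
  Insert 6 (step 4): P = [2, 3, 6] / [5];  Q = [1, 2, 4] / [3]
  Insert 1 (step 5): P = [1, 3, 6] / [2] / [5];  Q = [1, 2, 4] / [3] / [5]
  Insert 8 (step 6): P = [1, 3, 6, 8] / [2] / [5];  Q = [1, 2, 4, 6] / [3] / [5]
  Insert 7 (step 7): P = [1, 3, 6, 7] / [2, 8] / [5];  Q = [1, 2, 4, 6] / [3, 7] / [5]
  Insert 4 (step 8): P = [1, 3, 4, 7] / [2, 6] / [5, 8];  Q = [1, 2, 4, 6] / [3, 7] / [5, 8]
Final shape: (4, 2, 2).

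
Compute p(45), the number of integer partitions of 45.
p(45) = 89134

Compute p(n) via the recurrence p(n, m) = p(n, m−1) + p(n−m, m), where p(n, m) counts partitions of n with all parts ≤ m and p(n) = p(n, n). The base cases are p(0, m) = 1 and p(n, 0) = 0 for n > 0. Filling the table yields p(45) = 89134. (Euler's pentagonal recurrence is an alternative.)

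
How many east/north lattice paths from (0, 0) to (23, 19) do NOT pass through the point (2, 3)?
Number of paths = 318017564100

Total paths from (0, 0) to (23, 19): C(42, 23) = 446775310800. Paths through (2, 3): (paths (0, 0) → (2, 3)) × (paths (2, 3) → (23, 19)) = C(5, 2) · C(37, 21) = 10 · 12875774670 = 128757746700. Avoidance count = 446775310800 − 128757746700 = 318017564100.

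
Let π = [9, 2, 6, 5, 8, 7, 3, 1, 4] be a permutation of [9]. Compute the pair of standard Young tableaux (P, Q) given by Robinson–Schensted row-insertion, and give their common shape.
P = [1, 3, 4] / [2, 7] / [5, 8] / [6] / [9];  Q = [1, 3, 5] / [2, 6] / [4, 9] / [7] / [8];  common shape = (3, 2, 2, 1, 1)

Row-insert the values π_1, π_2, … into P one at a time, bumping the leftmost entry strictly greater than the inserted value down to the next row. The recording tableau Q records, in position (i, j), the step at which that cell was added to P.
  Insert 9 (step 1): P = [9];  Q = [1]
  Insert 2 (step 2): P = [2] / [9];  Q = [1] / [2]
  Insert 6 (step 3): P = [2, 6] / [9];  Q = [1, 3] / [2]
  Insert 5 (step 4): P = [2, 5] / [6] / [9];  Q = [1, 3] / [2] / [4]
  Insert 8 (step 5): P = [2, 5, 8] / [6] / [9];  Q = [1, 3, 5] / [2] / [4]
  Insert 7 (step 6): P = [2, 5, 7] / [6, 8] / [9];  Q = [1, 3, 5] / [2, 6] / [4]
  Insert 3 (step 7): P = [2, 3, 7] / [5, 8] / [6] / [9];  Q = [1, 3, 5] / [2, 6] / [4] / [7]
  Insert 1 (step 8): P = [1, 3, 7] / [2, 8] / [5] / [6] / [9];  Q = [1, 3, 5] / [2, 6] / [4] / [7] / [8]
  Insert 4 (step 9): P = [1, 3, 4] / [2, 7] / [5, 8] / [6] / [9];  Q = [1, 3, 5] / [2, 6] / [4, 9] / [7] / [8]
Final shape: (3, 2, 2, 1, 1).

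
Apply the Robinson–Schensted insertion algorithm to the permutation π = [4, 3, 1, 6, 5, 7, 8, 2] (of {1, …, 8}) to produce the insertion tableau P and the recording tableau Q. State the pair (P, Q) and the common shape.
P = [1, 2, 7, 8] / [3, 5] / [4, 6];  Q = [1, 4, 6, 7] / [2, 5] / [3, 8];  common shape = (4, 2, 2)

Row-insert the values π_1, π_2, … into P one at a time, bumping the leftmost entry strictly greater than the inserted value down to the next row. The recording tableau Q records, in position (i, j), the step at which that cell was added to P.
  Insert 4 (step 1): P = [4];  Q = [1]
  Insert 3 (step 2): P = [3] / [4];  Q = [1] / [2]
  Insert 1 (step 3): P = [1] / [3] / [4];  Q = [1] / [2] / [3]
  Insert 6 (step 4): P = [1, 6] / [3] / [4];  Q = [1, 4] / [2] / [3]
  Insert 5 (step 5): P = [1, 5] / [3, 6] / [4];  Q = [1, 4] / [2, 5] / [3]
  Insert 7 (step 6): P = [1, 5, 7] / [3, 6] / [4];  Q = [1, 4, 6] / [2, 5] / [3]
  Insert 8 (step 7): P = [1, 5, 7, 8] / [3, 6] / [4];  Q = [1, 4, 6, 7] / [2, 5] / [3]
  Insert 2 (step 8): P = [1, 2, 7, 8] / [3, 5] / [4, 6];  Q = [1, 4, 6, 7] / [2, 5] / [3, 8]
Final shape: (4, 2, 2).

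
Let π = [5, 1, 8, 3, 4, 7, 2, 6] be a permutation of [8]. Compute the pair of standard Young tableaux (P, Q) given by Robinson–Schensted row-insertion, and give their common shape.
P = [1, 2, 4, 6] / [3, 7] / [5, 8];  Q = [1, 3, 5, 6] / [2, 4] / [7, 8];  common shape = (4, 2, 2)

Row-insert the values π_1, π_2, … into P one at a time, bumping the leftmost entry strictly greater than the inserted value down to the next row. The recording tableau Q records, in position (i, j), the step at which that cell was added to P.
  Insert 5 (step 1): P = [5];  Q = [1]
  Insert 1 (step 2): P = [1] / [5];  Q = [1] / [2]
  Insert 8 (step 3): P = [1, 8] / [5];  Q = [1, 3] / [2]
  Insert 3 (step 4): P = [1, 3] / [5, 8];  Q = [1, 3] / [2, 4]
  Insert 4 (step 5): P = [1, 3, 4] / [5, 8];  Q = [1, 3, 5] / [2, 4]
  Insert 7 (step 6): P = [1, 3, 4, 7] / [5, 8];  Q = [1, 3, 5, 6] / [2, 4]
  Insert 2 (step 7): P = [1, 2, 4, 7] / [3, 8] / [5];  Q = [1, 3, 5, 6] / [2, 4] / [7]
  Insert 6 (step 8): P = [1, 2, 4, 6] / [3, 7] / [5, 8];  Q = [1, 3, 5, 6] / [2, 4] / [7, 8]
Final shape: (4, 2, 2).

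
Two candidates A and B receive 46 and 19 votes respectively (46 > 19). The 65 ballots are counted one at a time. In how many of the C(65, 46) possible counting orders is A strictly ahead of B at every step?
Strict-lead orderings = 5118189334604640

Total orderings of the 65 votes with 46 for A: C(65, 46) = 12321566916640800. By the Bertrand ballot formula (Cycle Lemma / reflection principle), the number of orderings in which A is strictly ahead of B throughout is (p − q)/(p + q) · C(p + q, p) = (46 − 19)/(46 + 19) · 12321566916640800 = 5118189334604640.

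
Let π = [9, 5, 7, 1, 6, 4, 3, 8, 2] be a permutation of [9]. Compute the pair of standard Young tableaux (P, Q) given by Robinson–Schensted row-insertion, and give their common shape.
P = [1, 2, 8] / [3, 6] / [4] / [5] / [7] / [9];  Q = [1, 3, 8] / [2, 5] / [4] / [6] / [7] / [9];  common shape = (3, 2, 1, 1, 1, 1)

Row-insert the values π_1, π_2, … into P one at a time, bumping the leftmost entry strictly greater than the inserted value down to the next row. The recording tableau Q records, in position (i, j), the step at which that cell was added to P.
  Insert 9 (step 1): P = [9];  Q = [1]
  Insert 5 (step 2): P = [5] / [9];  Q = [1] / [2]
  Insert 7 (step 3): P = [5, 7] / [9];  Q = [1, 3] / [2]
  Insert 1 (step 4): P = [1, 7] / [5] / [9];  Q = [1, 3] / [2] / [4]
  Insert 6 (step 5): P = [1, 6] / [5, 7] / [9];  Q = [1, 3] / [2, 5] / [4]
  Insert 4 (step 6): P = [1, 4] / [5, 6] / [7] / [9];  Q = [1, 3] / [2, 5] / [4] / [6]
  Insert 3 (step 7): P = [1, 3] / [4, 6] / [5] / [7] / [9];  Q = [1, 3] / [2, 5] / [4] / [6] / [7]
  Insert 8 (step 8): P = [1, 3, 8] / [4, 6] / [5] / [7] / [9];  Q = [1, 3, 8] / [2, 5] / [4] / [6] / [7]
  Insert 2 (step 9): P = [1, 2, 8] / [3, 6] / [4] / [5] / [7] / [9];  Q = [1, 3, 8] / [2, 5] / [4] / [6] / [7] / [9]
Final shape: (3, 2, 1, 1, 1, 1).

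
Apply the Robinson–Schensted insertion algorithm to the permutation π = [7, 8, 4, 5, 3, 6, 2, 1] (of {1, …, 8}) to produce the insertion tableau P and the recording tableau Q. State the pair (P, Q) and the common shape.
P = [1, 5, 6] / [2, 8] / [3] / [4] / [7];  Q = [1, 2, 6] / [3, 4] / [5] / [7] / [8];  common shape = (3, 2, 1, 1, 1)

Row-insert the values π_1, π_2, … into P one at a time, bumping the leftmost entry strictly greater than the inserted value down to the next row. The recording tableau Q records, in position (i, j), the step at which that cell was added to P.
  Insert 7 (step 1): P = [7];  Q = [1]
  Insert 8 (step 2): P = [7, 8];  Q = [1, 2]
  Insert 4 (step 3): P = [4, 8] / [7];  Q = [1, 2] / [3]
  Insert 5 (step 4): P = [4, 5] / [7, 8];  Q = [1, 2] / [3, 4]
  Insert 3 (step 5): P = [3, 5] / [4, 8] / [7];  Q = [1, 2] / [3, 4] / [5]
  Insert 6 (step 6): P = [3, 5, 6] / [4, 8] / [7];  Q = [1, 2, 6] / [3, 4] / [5]
  Insert 2 (step 7): P = [2, 5, 6] / [3, 8] / [4] / [7];  Q = [1, 2, 6] / [3, 4] / [5] / [7]
  Insert 1 (step 8): P = [1, 5, 6] / [2, 8] / [3] / [4] / [7];  Q = [1, 2, 6] / [3, 4] / [5] / [7] / [8]
Final shape: (3, 2, 1, 1, 1).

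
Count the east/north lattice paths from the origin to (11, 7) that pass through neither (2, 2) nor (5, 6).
Number of paths = 18048

Inclusion–exclusion. Total paths: C(18, 11) = 31824. Through P₁: C(4, 2)·C(14, 9) = 12012. Through P₂: C(11, 5)·C(7, 6) = 3234. Since P₁ is strictly southwest of P₂, a monotone path through both must visit P₁ then P₂; paths through both = C(4, 2)·C(7, 3)·C(7, 6) = 1470. Avoid both = 31824 − 12012 − 3234 + 1470 = 18048.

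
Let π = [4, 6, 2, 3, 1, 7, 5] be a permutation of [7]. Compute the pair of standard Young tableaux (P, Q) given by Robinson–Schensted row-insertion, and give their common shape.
P = [1, 3, 5] / [2, 6, 7] / [4];  Q = [1, 2, 6] / [3, 4, 7] / [5];  common shape = (3, 3, 1)

Row-insert the values π_1, π_2, … into P one at a time, bumping the leftmost entry strictly greater than the inserted value down to the next row. The recording tableau Q records, in position (i, j), the step at which that cell was added to P.
  Insert 4 (step 1): P = [4];  Q = [1]
  Insert 6 (step 2): P = [4, 6];  Q = [1, 2]
  Insert 2 (step 3): P = [2, 6] / [4];  Q = [1, 2] / [3]
  Insert 3 (step 4): P = [2, 3] / [4, 6];  Q = [1, 2] / [3, 4]
  Insert 1 (step 5): P = [1, 3] / [2, 6] / [4];  Q = [1, 2] / [3, 4] / [5]
  Insert 7 (step 6): P = [1, 3, 7] / [2, 6] / [4];  Q = [1, 2, 6] / [3, 4] / [5]
  Insert 5 (step 7): P = [1, 3, 5] / [2, 6, 7] / [4];  Q = [1, 2, 6] / [3, 4, 7] / [5]
Final shape: (3, 3, 1).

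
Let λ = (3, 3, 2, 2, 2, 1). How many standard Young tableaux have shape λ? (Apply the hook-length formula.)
# SYT of shape (3, 3, 2, 2, 2, 1) = 5148

Hook-length formula: f^λ = n! / Π hook(c), product over all cells c of the Young diagram. For λ = (3, 3, 2, 2, 2, 1), n = 13 boxes. Hook lengths by row (left-to-right, top-to-bottom): [8, 6, 2]; [7, 5, 1]; [5, 3]; [4, 2]; [3, 1]; [1]. Product of hooks = 1209600. So f^λ = 13! / 1209600 = 6227020800 / 1209600 = 5148.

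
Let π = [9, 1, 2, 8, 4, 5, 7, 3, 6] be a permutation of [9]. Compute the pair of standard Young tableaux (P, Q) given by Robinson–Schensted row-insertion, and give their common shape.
P = [1, 2, 3, 5, 6] / [4, 7] / [8] / [9];  Q = [1, 3, 4, 6, 7] / [2, 9] / [5] / [8];  common shape = (5, 2, 1, 1)

Row-insert the values π_1, π_2, … into P one at a time, bumping the leftmost entry strictly greater than the inserted value down to the next row. The recording tableau Q records, in position (i, j), the step at which that cell was added to P.
  Insert 9 (step 1): P = [9];  Q = [1]
  Insert 1 (step 2): P = [1] / [9];  Q = [1] / [2]
  Insert 2 (step 3): P = [1, 2] / [9];  Q = [1, 3] / [2]
  Insert 8 (step 4): P = [1, 2, 8] / [9];  Q = [1, 3, 4] / [2]
  Insert 4 (step 5): P = [1, 2, 4] / [8] / [9];  Q = [1, 3, 4] / [2] / [5]
  Insert 5 (step 6): P = [1, 2, 4, 5] / [8] / [9];  Q = [1, 3, 4, 6] / [2] / [5]
  Insert 7 (step 7): P = [1, 2, 4, 5, 7] / [8] / [9];  Q = [1, 3, 4, 6, 7] / [2] / [5]
  Insert 3 (step 8): P = [1, 2, 3, 5, 7] / [4] / [8] / [9];  Q = [1, 3, 4, 6, 7] / [2] / [5] / [8]
  Insert 6 (step 9): P = [1, 2, 3, 5, 6] / [4, 7] / [8] / [9];  Q = [1, 3, 4, 6, 7] / [2, 9] / [5] / [8]
Final shape: (5, 2, 1, 1).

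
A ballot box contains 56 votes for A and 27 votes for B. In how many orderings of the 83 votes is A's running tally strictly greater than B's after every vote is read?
Strict-lead orderings = 1780627443558247300152

Total orderings of the 83 votes with 56 for A: C(83, 56) = 5096278545356362962504. By the Bertrand ballot formula (Cycle Lemma / reflection principle), the number of orderings in which A is strictly ahead of B throughout is (p − q)/(p + q) · C(p + q, p) = (56 − 27)/(56 + 27) · 5096278545356362962504 = 1780627443558247300152.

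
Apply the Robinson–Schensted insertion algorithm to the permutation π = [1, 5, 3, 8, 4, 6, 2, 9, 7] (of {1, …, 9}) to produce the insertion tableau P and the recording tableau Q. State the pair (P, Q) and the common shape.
P = [1, 2, 4, 6, 7] / [3, 8, 9] / [5];  Q = [1, 2, 4, 6, 8] / [3, 5, 9] / [7];  common shape = (5, 3, 1)

Row-insert the values π_1, π_2, … into P one at a time, bumping the leftmost entry strictly greater than the inserted value down to the next row. The recording tableau Q records, in position (i, j), the step at which that cell was added to P.
  Insert 1 (step 1): P = [1];  Q = [1]
  Insert 5 (step 2): P = [1, 5];  Q = [1, 2]
  Insert 3 (step 3): P = [1, 3] / [5];  Q = [1, 2] / [3]
  Insert 8 (step 4): P = [1, 3, 8] / [5];  Q = [1, 2, 4] / [3]
  Insert 4 (step 5): P = [1, 3, 4] / [5, 8];  Q = [1, 2, 4] / [3, 5]
  Insert 6 (step 6): P = [1, 3, 4, 6] / [5, 8];  Q = [1, 2, 4, 6] / [3, 5]
  Insert 2 (step 7): P = [1, 2, 4, 6] / [3, 8] / [5];  Q = [1, 2, 4, 6] / [3, 5] / [7]
  Insert 9 (step 8): P = [1, 2, 4, 6, 9] / [3, 8] / [5];  Q = [1, 2, 4, 6, 8] / [3, 5] / [7]
  Insert 7 (step 9): P = [1, 2, 4, 6, 7] / [3, 8, 9] / [5];  Q = [1, 2, 4, 6, 8] / [3, 5, 9] / [7]
Final shape: (5, 3, 1).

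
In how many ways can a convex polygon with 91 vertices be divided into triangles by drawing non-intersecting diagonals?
C_89 = 254224158304000796523953440778841647086547372026600

These polygon triangulations are counted by the Catalan number C_n = (1/(n + 1)) · C(2n, n). For n = 89: C_89 = (1/90) · C(178, 89) = 22880174247360071687155809670095748237789263482394000/90 = 254224158304000796523953440778841647086547372026600.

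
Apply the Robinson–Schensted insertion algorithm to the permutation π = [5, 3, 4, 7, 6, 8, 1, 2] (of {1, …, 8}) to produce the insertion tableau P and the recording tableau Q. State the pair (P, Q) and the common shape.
P = [1, 2, 6, 8] / [3, 4] / [5, 7];  Q = [1, 3, 4, 6] / [2, 5] / [7, 8];  common shape = (4, 2, 2)

Row-insert the values π_1, π_2, … into P one at a time, bumping the leftmost entry strictly greater than the inserted value down to the next row. The recording tableau Q records, in position (i, j), the step at which that cell was added to P.
  Insert 5 (step 1): P = [5];  Q = [1]
  Insert 3 (step 2): P = [3] / [5];  Q = [1] / [2]
  Insert 4 (step 3): P = [3, 4] / [5];  Q = [1, 3] / [2]
  Insert 7 (step 4): P = [3, 4, 7] / [5];  Q = [1, 3, 4] / [2]
  Insert 6 (step 5): P = [3, 4, 6] / [5, 7];  Q = [1, 3, 4] / [2, 5]
  Insert 8 (step 6): P = [3, 4, 6, 8] / [5, 7];  Q = [1, 3, 4, 6] / [2, 5]
  Insert 1 (step 7): P = [1, 4, 6, 8] / [3, 7] / [5];  Q = [1, 3, 4, 6] / [2, 5] / [7]
  Insert 2 (step 8): P = [1, 2, 6, 8] / [3, 4] / [5, 7];  Q = [1, 3, 4, 6] / [2, 5] / [7, 8]
Final shape: (4, 2, 2).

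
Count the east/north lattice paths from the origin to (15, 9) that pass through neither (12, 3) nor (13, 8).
Number of paths = 667004

Inclusion–exclusion. Total paths: C(24, 15) = 1307504. Through P₁: C(15, 12)·C(9, 3) = 38220. Through P₂: C(21, 13)·C(3, 2) = 610470. Since P₁ is strictly southwest of P₂, a monotone path through both must visit P₁ then P₂; paths through both = C(15, 12)·C(6, 1)·C(3, 2) = 8190. Avoid both = 1307504 − 38220 − 610470 + 8190 = 667004.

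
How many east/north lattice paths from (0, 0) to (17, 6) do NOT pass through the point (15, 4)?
Number of paths = 77691

Total paths from (0, 0) to (17, 6): C(23, 17) = 100947. Paths through (15, 4): (paths (0, 0) → (15, 4)) × (paths (15, 4) → (17, 6)) = C(19, 15) · C(4, 2) = 3876 · 6 = 23256. Avoidance count = 100947 − 23256 = 77691.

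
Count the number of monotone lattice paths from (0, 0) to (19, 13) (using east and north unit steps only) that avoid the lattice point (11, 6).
Number of paths = 267734040

Total paths from (0, 0) to (19, 13): C(32, 19) = 347373600. Paths through (11, 6): (paths (0, 0) → (11, 6)) × (paths (11, 6) → (19, 13)) = C(17, 11) · C(15, 8) = 12376 · 6435 = 79639560. Avoidance count = 347373600 − 79639560 = 267734040.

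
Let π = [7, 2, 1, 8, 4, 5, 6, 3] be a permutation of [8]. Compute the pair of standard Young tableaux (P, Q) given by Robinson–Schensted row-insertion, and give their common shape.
P = [1, 3, 5, 6] / [2, 4] / [7, 8];  Q = [1, 4, 6, 7] / [2, 5] / [3, 8];  common shape = (4, 2, 2)

Row-insert the values π_1, π_2, … into P one at a time, bumping the leftmost entry strictly greater than the inserted value down to the next row. The recording tableau Q records, in position (i, j), the step at which that cell was added to P.
  Insert 7 (step 1): P = [7];  Q = [1]
  Insert 2 (step 2): P = [2] / [7];  Q = [1] / [2]
  Insert 1 (step 3): P = [1] / [2] / [7];  Q = [1] / [2] / [3]
  Insert 8 (step 4): P = [1, 8] / [2] / [7];  Q = [1, 4] / [2] / [3]
  Insert 4 (step 5): P = [1, 4] / [2, 8] / [7];  Q = [1, 4] / [2, 5] / [3]
  Insert 5 (step 6): P = [1, 4, 5] / [2, 8] / [7];  Q = [1, 4, 6] / [2, 5] / [3]
  Insert 6 (step 7): P = [1, 4, 5, 6] / [2, 8] / [7];  Q = [1, 4, 6, 7] / [2, 5] / [3]
  Insert 3 (step 8): P = [1, 3, 5, 6] / [2, 4] / [7, 8];  Q = [1, 4, 6, 7] / [2, 5] / [3, 8]
Final shape: (4, 2, 2).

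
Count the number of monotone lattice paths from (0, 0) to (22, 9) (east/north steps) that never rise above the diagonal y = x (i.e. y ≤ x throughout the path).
Number of paths = 12271350

By the reflection principle (André's argument), the number of monotone paths to (22, 9) with n ≤ m that never go above y = x is C(31, 22) − C(31, 23) = 20160075 − 7888725 = 12271350.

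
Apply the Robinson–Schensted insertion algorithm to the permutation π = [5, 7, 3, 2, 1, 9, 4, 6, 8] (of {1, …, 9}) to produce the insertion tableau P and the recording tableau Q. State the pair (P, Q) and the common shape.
P = [1, 4, 6, 8] / [2, 7, 9] / [3] / [5];  Q = [1, 2, 6, 9] / [3, 7, 8] / [4] / [5];  common shape = (4, 3, 1, 1)

Row-insert the values π_1, π_2, … into P one at a time, bumping the leftmost entry strictly greater than the inserted value down to the next row. The recording tableau Q records, in position (i, j), the step at which that cell was added to P.
  Insert 5 (step 1): P = [5];  Q = [1]
  Insert 7 (step 2): P = [5, 7];  Q = [1, 2]
  Insert 3 (step 3): P = [3, 7] / [5];  Q = [1, 2] / [3]
  Insert 2 (step 4): P = [2, 7] / [3] / [5];  Q = [1, 2] / [3] / [4]
  Insert 1 (step 5): P = [1, 7] / [2] / [3] / [5];  Q = [1, 2] / [3] / [4] / [5]
  Insert 9 (step 6): P = [1, 7, 9] / [2] / [3] / [5];  Q = [1, 2, 6] / [3] / [4] / [5]
  Insert 4 (step 7): P = [1, 4, 9] / [2, 7] / [3] / [5];  Q = [1, 2, 6] / [3, 7] / [4] / [5]
  Insert 6 (step 8): P = [1, 4, 6] / [2, 7, 9] / [3] / [5];  Q = [1, 2, 6] / [3, 7, 8] / [4] / [5]
  Insert 8 (step 9): P = [1, 4, 6, 8] / [2, 7, 9] / [3] / [5];  Q = [1, 2, 6, 9] / [3, 7, 8] / [4] / [5]
Final shape: (4, 3, 1, 1).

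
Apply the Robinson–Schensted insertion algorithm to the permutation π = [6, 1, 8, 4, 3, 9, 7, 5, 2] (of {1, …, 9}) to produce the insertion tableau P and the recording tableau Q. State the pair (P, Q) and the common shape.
P = [1, 2, 5] / [3, 7, 9] / [4, 8] / [6];  Q = [1, 3, 6] / [2, 4, 7] / [5, 8] / [9];  common shape = (3, 3, 2, 1)

Row-insert the values π_1, π_2, … into P one at a time, bumping the leftmost entry strictly greater than the inserted value down to the next row. The recording tableau Q records, in position (i, j), the step at which that cell was added to P.
  Insert 6 (step 1): P = [6];  Q = [1]
  Insert 1 (step 2): P = [1] / [6];  Q = [1] / [2]
  Insert 8 (step 3): P = [1, 8] / [6];  Q = [1, 3] / [2]
  Insert 4 (step 4): P = [1, 4] / [6, 8];  Q = [1, 3] / [2, 4]
  Insert 3 (step 5): P = [1, 3] / [4, 8] / [6];  Q = [1, 3] / [2, 4] / [5]
  Insert 9 (step 6): P = [1, 3, 9] / [4, 8] / [6];  Q = [1, 3, 6] / [2, 4] / [5]
  Insert 7 (step 7): P = [1, 3, 7] / [4, 8, 9] / [6];  Q = [1, 3, 6] / [2, 4, 7] / [5]
  Insert 5 (step 8): P = [1, 3, 5] / [4, 7, 9] / [6, 8];  Q = [1, 3, 6] / [2, 4, 7] / [5, 8]
  Insert 2 (step 9): P = [1, 2, 5] / [3, 7, 9] / [4, 8] / [6];  Q = [1, 3, 6] / [2, 4, 7] / [5, 8] / [9]
Final shape: (3, 3, 2, 1).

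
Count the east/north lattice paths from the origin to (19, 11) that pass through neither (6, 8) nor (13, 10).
Number of paths = 45693914

Inclusion–exclusion. Total paths: C(30, 19) = 54627300. Through P₁: C(14, 6)·C(16, 13) = 1681680. Through P₂: C(23, 13)·C(7, 6) = 8008462. Since P₁ is strictly southwest of P₂, a monotone path through both must visit P₁ then P₂; paths through both = C(14, 6)·C(9, 7)·C(7, 6) = 756756. Avoid both = 54627300 − 1681680 − 8008462 + 756756 = 45693914.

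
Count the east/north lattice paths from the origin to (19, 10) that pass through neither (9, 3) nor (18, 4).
Number of paths = 15715645

Inclusion–exclusion. Total paths: C(29, 19) = 20030010. Through P₁: C(12, 9)·C(17, 10) = 4278560. Through P₂: C(22, 18)·C(7, 1) = 51205. Since P₁ is strictly southwest of P₂, a monotone path through both must visit P₁ then P₂; paths through both = C(12, 9)·C(10, 9)·C(7, 1) = 15400. Avoid both = 20030010 − 4278560 − 51205 + 15400 = 15715645.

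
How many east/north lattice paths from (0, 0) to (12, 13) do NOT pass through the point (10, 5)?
Number of paths = 5065165

Total paths from (0, 0) to (12, 13): C(25, 12) = 5200300. Paths through (10, 5): (paths (0, 0) → (10, 5)) × (paths (10, 5) → (12, 13)) = C(15, 10) · C(10, 2) = 3003 · 45 = 135135. Avoidance count = 5200300 − 135135 = 5065165.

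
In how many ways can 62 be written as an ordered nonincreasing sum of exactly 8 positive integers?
p(62, 8 parts) = 46031

Partitions of n into exactly k parts are in bijection with partitions of n − k into at most k parts (subtract 1 from each part). So p(62, exactly 8) = p(54, parts ≤ 8). Computing via the recurrence p(m, j) = p(m, j−1) + p(m−j, j) gives 46031.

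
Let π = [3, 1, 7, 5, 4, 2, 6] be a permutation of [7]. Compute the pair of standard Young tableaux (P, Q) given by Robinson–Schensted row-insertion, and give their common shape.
P = [1, 2, 6] / [3, 4] / [5] / [7];  Q = [1, 3, 7] / [2, 4] / [5] / [6];  common shape = (3, 2, 1, 1)

Row-insert the values π_1, π_2, … into P one at a time, bumping the leftmost entry strictly greater than the inserted value down to the next row. The recording tableau Q records, in position (i, j), the step at which that cell was added to P.
  Insert 3 (step 1): P = [3];  Q = [1]
  Insert 1 (step 2): P = [1] / [3];  Q = [1] / [2]
  Insert 7 (step 3): P = [1, 7] / [3];  Q = [1, 3] / [2]
  Insert 5 (step 4): P = [1, 5] / [3, 7];  Q = [1, 3] / [2, 4]
  Insert 4 (step 5): P = [1, 4] / [3, 5] / [7];  Q = [1, 3] / [2, 4] / [5]
  Insert 2 (step 6): P = [1, 2] / [3, 4] / [5] / [7];  Q = [1, 3] / [2, 4] / [5] / [6]
  Insert 6 (step 7): P = [1, 2, 6] / [3, 4] / [5] / [7];  Q = [1, 3, 7] / [2, 4] / [5] / [6]
Final shape: (3, 2, 1, 1).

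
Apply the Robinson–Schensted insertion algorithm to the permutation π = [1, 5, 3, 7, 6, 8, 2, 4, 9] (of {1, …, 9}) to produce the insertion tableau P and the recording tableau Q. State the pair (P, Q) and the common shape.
P = [1, 2, 4, 8, 9] / [3, 6] / [5, 7];  Q = [1, 2, 4, 6, 9] / [3, 5] / [7, 8];  common shape = (5, 2, 2)

Row-insert the values π_1, π_2, … into P one at a time, bumping the leftmost entry strictly greater than the inserted value down to the next row. The recording tableau Q records, in position (i, j), the step at which that cell was added to P.
  Insert 1 (step 1): P = [1];  Q = [1]
  Insert 5 (step 2): P = [1, 5];  Q = [1, 2]
  Insert 3 (step 3): P = [1, 3] / [5];  Q = [1, 2] / [3]
  Insert 7 (step 4): P = [1, 3, 7] / [5];  Q = [1, 2, 4] / [3]
  Insert 6 (step 5): P = [1, 3, 6] / [5, 7];  Q = [1, 2, 4] / [3, 5]
  Insert 8 (step 6): P = [1, 3, 6, 8] / [5, 7];  Q = [1, 2, 4, 6] / [3, 5]
  Insert 2 (step 7): P = [1, 2, 6, 8] / [3, 7] / [5];  Q = [1, 2, 4, 6] / [3, 5] / [7]
  Insert 4 (step 8): P = [1, 2, 4, 8] / [3, 6] / [5, 7];  Q = [1, 2, 4, 6] / [3, 5] / [7, 8]
  Insert 9 (step 9): P = [1, 2, 4, 8, 9] / [3, 6] / [5, 7];  Q = [1, 2, 4, 6, 9] / [3, 5] / [7, 8]
Final shape: (5, 2, 2).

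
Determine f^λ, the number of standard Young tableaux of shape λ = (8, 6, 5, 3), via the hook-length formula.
# SYT of shape (8, 6, 5, 3) = 581981400

Hook-length formula: f^λ = n! / Π hook(c), product over all cells c of the Young diagram. For λ = (8, 6, 5, 3), n = 22 boxes. Hook lengths by row (left-to-right, top-to-bottom): [11, 10, 9, 7, 6, 4, 2, 1]; [8, 7, 6, 4, 3, 1]; [6, 5, 4, 2, 1]; [3, 2, 1]. Product of hooks = 1931334451200. So f^λ = 22! / 1931334451200 = 1124000727777607680000 / 1931334451200 = 581981400.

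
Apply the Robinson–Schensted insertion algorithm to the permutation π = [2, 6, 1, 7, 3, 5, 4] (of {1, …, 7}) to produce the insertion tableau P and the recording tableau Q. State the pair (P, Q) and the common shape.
P = [1, 3, 4] / [2, 5, 7] / [6];  Q = [1, 2, 4] / [3, 5, 6] / [7];  common shape = (3, 3, 1)

Row-insert the values π_1, π_2, … into P one at a time, bumping the leftmost entry strictly greater than the inserted value down to the next row. The recording tableau Q records, in position (i, j), the step at which that cell was added to P.
  Insert 2 (step 1): P = [2];  Q = [1]
  Insert 6 (step 2): P = [2, 6];  Q = [1, 2]
  Insert 1 (step 3): P = [1, 6] / [2];  Q = [1, 2] / [3]
  Insert 7 (step 4): P = [1, 6, 7] / [2];  Q = [1, 2, 4] / [3]
  Insert 3 (step 5): P = [1, 3, 7] / [2, 6];  Q = [1, 2, 4] / [3, 5]
  Insert 5 (step 6): P = [1, 3, 5] / [2, 6, 7];  Q = [1, 2, 4] / [3, 5, 6]
  Insert 4 (step 7): P = [1, 3, 4] / [2, 5, 7] / [6];  Q = [1, 2, 4] / [3, 5, 6] / [7]
Final shape: (3, 3, 1).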